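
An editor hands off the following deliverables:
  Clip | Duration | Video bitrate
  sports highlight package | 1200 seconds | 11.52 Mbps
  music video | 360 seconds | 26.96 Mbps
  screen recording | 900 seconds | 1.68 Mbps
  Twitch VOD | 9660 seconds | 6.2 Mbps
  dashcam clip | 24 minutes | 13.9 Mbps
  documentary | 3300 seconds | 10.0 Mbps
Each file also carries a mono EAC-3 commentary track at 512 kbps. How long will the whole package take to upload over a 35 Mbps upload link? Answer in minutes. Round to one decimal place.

69.8 minutes

Audio: 512 kbps = 0.512 Mbps.
sports highlight package: 12.032 Mbps × 1200 s = 14438.4 Mb
music video: 27.472 Mbps × 360 s = 9889.9 Mb
screen recording: 2.192 Mbps × 900 s = 1972.8 Mb
Twitch VOD: 6.712 Mbps × 9660 s = 64837.9 Mb
dashcam clip: 14.412 Mbps × 1440 s = 20753.3 Mb
documentary: 10.512 Mbps × 3300 s = 34689.6 Mb
Total: 146581.9 Mb = 18322.7 MB.
At 35 Mbps: 146581.9 / 35 = 4188 s ≈ 69.8 minutes.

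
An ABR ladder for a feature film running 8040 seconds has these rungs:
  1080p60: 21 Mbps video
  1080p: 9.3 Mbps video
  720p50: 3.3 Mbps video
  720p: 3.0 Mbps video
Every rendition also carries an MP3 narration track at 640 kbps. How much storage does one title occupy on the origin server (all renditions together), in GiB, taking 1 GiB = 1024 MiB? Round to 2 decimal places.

36.65 GiB

Audio: 640 kbps = 0.640 Mbps.
Sum of rendition bitrates: (21+0.640) + (9.3+0.640) + (3.3+0.640) + (3.0+0.640) = 39.160 Mbps.
× 8040 s = 314,846 Mb = 39,356 MB = 36.65 GiB.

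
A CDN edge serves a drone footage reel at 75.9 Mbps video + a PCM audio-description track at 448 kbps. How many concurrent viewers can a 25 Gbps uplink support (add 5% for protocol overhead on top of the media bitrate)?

311

Audio: 448 kbps = 0.448 Mbps.
Per-viewer media rate: 76.348 Mbps.
On the wire with 5% overhead: 80.165 Mbps.
25 Gbps = 25,000 Mbps; 25,000 / 80.165 = 311.86 → 311 viewers.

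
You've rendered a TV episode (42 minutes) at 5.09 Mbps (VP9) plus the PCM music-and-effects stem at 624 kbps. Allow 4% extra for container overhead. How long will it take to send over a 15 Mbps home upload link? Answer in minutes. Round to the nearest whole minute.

42 min = 2520 s
Audio: 624 kbps = 0.624 Mbps.
Total bitrate: 5.714 Mbps.
File: 5.714 Mbps × 2520 s = 14399.3 Mb.
With 4% container overhead: ×1.04. → 14975.3 Mb.
At 15 Mbps: 14975.3 / 15 = 998.4 s ≈ 16.6 minutes.

17 minutes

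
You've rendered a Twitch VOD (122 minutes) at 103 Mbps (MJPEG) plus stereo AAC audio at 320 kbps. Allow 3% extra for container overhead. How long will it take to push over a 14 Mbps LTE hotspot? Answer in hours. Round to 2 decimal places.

122 min = 7320 s
Audio: 320 kbps = 0.320 Mbps.
Total bitrate: 103.320 Mbps.
File: 103.320 Mbps × 7320 s = 756302.4 Mb.
With 3% container overhead: ×1.03. → 778991.5 Mb.
At 14 Mbps: 778991.5 / 14 = 55642.2 s ≈ 15.5 hours.

15.46 hours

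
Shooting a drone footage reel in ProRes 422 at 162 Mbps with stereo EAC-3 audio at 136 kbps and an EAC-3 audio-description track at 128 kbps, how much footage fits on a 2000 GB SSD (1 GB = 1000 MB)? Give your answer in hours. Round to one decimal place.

Audio total: 136 + 128 = 264 kbps = 0.264 Mbps.
Total bitrate: 162 + 0.264 = 162.264 Mbps.
Capacity: 2000 GB = 16,000,000 Mb.
Recording time: 16,000,000 / 162.264 = 98,605 s ≈ 27.4 hours.

27.4 hours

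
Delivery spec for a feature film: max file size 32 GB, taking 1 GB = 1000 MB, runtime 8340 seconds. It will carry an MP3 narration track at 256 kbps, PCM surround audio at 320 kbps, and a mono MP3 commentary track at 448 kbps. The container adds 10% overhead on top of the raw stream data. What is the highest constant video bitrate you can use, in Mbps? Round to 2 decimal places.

Budget: 32 GB = 256000.0 Mb.
Stream payload after overhead: 256000.0 / 1.10 = 232727.3 Mb.
Total bitrate budget: 232727.3 Mb / 8340 s = 27.905 Mbps.
Audio total: 256 + 320 + 448 = 1024 kbps = 1.024 Mbps.
Video: 27.905 − 1.024 = 26.881 Mbps.

26.88 Mbps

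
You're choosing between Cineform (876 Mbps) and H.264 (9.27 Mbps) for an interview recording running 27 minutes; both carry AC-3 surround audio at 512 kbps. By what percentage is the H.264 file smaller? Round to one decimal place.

98.9%

27 min = 1620 s
Audio: 512 kbps = 0.512 Mbps.
Cineform: 876.512 Mbps × 1620 s = 1419949.4 Mb = 165.304 GiB.
H.264: 9.782 Mbps × 1620 s = 15846.8 Mb = 1.845 GiB.
Reduction: (1 − 1.845/165.304) × 100 = 98.88%.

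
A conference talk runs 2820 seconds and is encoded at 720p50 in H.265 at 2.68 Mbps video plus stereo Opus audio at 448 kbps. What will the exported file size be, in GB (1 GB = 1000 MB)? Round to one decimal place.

Audio: 448 kbps = 0.448 Mbps.
Total bitrate: 2.68 + 0.448 = 3.128 Mbps.
Stream data: 3.128 Mbps × 2820 s = 8821.0 Mb.
8,821 Mb ÷ 8 = 1,103 MB → 1.103 GB.

1.1 GB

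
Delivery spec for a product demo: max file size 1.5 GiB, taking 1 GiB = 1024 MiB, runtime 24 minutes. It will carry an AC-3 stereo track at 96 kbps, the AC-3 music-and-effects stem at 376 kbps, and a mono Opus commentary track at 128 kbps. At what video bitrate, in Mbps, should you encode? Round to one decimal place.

8.3 Mbps

Budget: 1.5 GiB = 12884.9 Mb.
24 min = 1440 s
Total bitrate budget: 12884.9 Mb / 1440 s = 8.948 Mbps.
Audio total: 96 + 376 + 128 = 600 kbps = 0.600 Mbps.
Video: 8.948 − 0.600 = 8.348 Mbps.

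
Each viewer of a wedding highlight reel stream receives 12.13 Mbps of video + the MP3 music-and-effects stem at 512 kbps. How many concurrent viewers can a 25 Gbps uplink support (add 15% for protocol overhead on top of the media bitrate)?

Audio: 512 kbps = 0.512 Mbps.
Per-viewer media rate: 12.642 Mbps.
On the wire with 15% overhead: 14.538 Mbps.
25 Gbps = 25,000 Mbps; 25,000 / 14.538 = 1719.60 → 1719 viewers.

1719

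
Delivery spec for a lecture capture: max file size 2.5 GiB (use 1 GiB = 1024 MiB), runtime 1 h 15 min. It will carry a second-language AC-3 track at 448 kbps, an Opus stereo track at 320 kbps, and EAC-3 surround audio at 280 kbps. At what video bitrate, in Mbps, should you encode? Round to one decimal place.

Budget: 2.5 GiB = 21474.8 Mb.
1 h 15 min = 75 min = 4500 s
Total bitrate budget: 21474.8 Mb / 4500 s = 4.772 Mbps.
Audio total: 448 + 320 + 280 = 1048 kbps = 1.048 Mbps.
Video: 4.772 − 1.048 = 3.724 Mbps.

3.7 Mbps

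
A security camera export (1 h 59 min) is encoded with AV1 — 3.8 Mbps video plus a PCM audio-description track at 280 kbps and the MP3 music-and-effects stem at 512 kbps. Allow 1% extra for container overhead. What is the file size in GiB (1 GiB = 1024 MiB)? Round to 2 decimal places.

3.86 GiB

1 h 59 min = 119 min = 7140 s
Audio total: 280 + 512 = 792 kbps = 0.792 Mbps.
Total bitrate: 3.8 + 0.792 = 4.592 Mbps.
Stream data: 4.592 Mbps × 7140 s = 32786.9 Mb.
With 1% container overhead: ×1.01.
33,115 Mb = 4,139,343,600 bytes ÷ 1,073,741,824 = 3.855 GiB.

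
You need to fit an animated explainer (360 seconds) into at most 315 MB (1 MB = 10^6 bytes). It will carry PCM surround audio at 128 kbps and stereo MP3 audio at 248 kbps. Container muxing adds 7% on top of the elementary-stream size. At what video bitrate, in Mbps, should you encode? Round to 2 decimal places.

Budget: 315 MB = 2520.0 Mb.
Stream payload after overhead: 2520.0 / 1.07 = 2355.1 Mb.
Total bitrate budget: 2355.1 Mb / 360 s = 6.542 Mbps.
Audio total: 128 + 248 = 376 kbps = 0.376 Mbps.
Video: 6.542 − 0.376 = 6.166 Mbps.

6.17 Mbps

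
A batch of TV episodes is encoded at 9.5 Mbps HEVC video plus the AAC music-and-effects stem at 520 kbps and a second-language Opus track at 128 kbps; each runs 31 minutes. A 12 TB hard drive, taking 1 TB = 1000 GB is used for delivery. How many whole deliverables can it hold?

31 min = 1860 s
Audio total: 520 + 128 = 648 kbps = 0.648 Mbps.
Total bitrate: 10.148 Mbps.
Per item: 10.148 Mbps × 1860 s = 18,875 Mb = 2,359 MB.
Capacity: 12 TB = 96,000,000 Mb; 5086.02 items → 5086 complete.

5086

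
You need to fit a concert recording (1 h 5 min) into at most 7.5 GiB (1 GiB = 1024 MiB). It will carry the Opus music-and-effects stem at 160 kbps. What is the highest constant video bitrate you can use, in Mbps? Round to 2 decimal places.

16.36 Mbps

Budget: 7.5 GiB = 64424.5 Mb.
1 h 5 min = 65 min = 3900 s
Total bitrate budget: 64424.5 Mb / 3900 s = 16.519 Mbps.
Audio: 160 kbps = 0.160 Mbps.
Video: 16.519 − 0.160 = 16.359 Mbps.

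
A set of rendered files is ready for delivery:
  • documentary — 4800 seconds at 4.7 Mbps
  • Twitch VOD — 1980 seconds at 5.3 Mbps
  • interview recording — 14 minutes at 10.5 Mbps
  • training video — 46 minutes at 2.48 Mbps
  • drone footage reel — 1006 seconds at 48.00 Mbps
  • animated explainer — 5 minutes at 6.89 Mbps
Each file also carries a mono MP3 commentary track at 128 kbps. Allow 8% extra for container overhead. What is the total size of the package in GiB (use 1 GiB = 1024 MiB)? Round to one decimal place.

Audio: 128 kbps = 0.128 Mbps.
documentary: 4.828 Mbps × 4800 s × 1.08 = 25028.4 Mb
Twitch VOD: 5.428 Mbps × 1980 s × 1.08 = 11607.2 Mb
interview recording: 10.628 Mbps × 840 s × 1.08 = 9641.7 Mb
training video: 2.608 Mbps × 2760 s × 1.08 = 7773.9 Mb
drone footage reel: 48.128 Mbps × 1006 s × 1.08 = 52290.1 Mb
animated explainer: 7.018 Mbps × 300 s × 1.08 = 2273.8 Mb
Total: 108615.2 Mb = 13576.9 MB.
= 12.64 GiB.

12.6 GiB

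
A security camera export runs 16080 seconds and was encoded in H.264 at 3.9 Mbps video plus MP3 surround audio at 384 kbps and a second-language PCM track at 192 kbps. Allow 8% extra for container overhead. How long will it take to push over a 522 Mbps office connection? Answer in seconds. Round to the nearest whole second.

149 seconds

Audio total: 384 + 192 = 576 kbps = 0.576 Mbps.
Total bitrate: 4.476 Mbps.
File: 4.476 Mbps × 16080 s = 71974.1 Mb.
With 8% container overhead: ×1.08. → 77732.0 Mb.
At 522 Mbps: 77732.0 / 522 = 148.9 s ≈ 149 seconds.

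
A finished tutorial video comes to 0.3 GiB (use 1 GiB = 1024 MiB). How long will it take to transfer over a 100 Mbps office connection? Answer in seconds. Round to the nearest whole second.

26 seconds

File: 0.3 GiB = 2577.0 Mb.
At 100 Mbps: 2577.0 / 100 = 25.8 s ≈ 25.8 seconds.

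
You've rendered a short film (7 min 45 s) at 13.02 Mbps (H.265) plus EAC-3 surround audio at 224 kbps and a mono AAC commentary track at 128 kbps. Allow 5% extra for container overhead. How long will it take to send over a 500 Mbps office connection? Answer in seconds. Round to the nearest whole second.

7 min 45 s = 465 s
Audio total: 224 + 128 = 352 kbps = 0.352 Mbps.
Total bitrate: 13.372 Mbps.
File: 13.372 Mbps × 465 s = 6218.0 Mb.
With 5% container overhead: ×1.05. → 6528.9 Mb.
At 500 Mbps: 6528.9 / 500 = 13.1 s ≈ 13.1 seconds.

13 seconds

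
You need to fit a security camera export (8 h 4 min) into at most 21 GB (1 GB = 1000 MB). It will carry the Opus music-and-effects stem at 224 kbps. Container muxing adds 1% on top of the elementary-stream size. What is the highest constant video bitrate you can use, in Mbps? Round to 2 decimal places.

Budget: 21 GB = 168000.0 Mb.
Stream payload after overhead: 168000.0 / 1.01 = 166336.6 Mb.
8 h 4 min = 484 min = 29040 s
Total bitrate budget: 166336.6 Mb / 29040 s = 5.728 Mbps.
Audio: 224 kbps = 0.224 Mbps.
Video: 5.728 − 0.224 = 5.504 Mbps.

5.50 Mbps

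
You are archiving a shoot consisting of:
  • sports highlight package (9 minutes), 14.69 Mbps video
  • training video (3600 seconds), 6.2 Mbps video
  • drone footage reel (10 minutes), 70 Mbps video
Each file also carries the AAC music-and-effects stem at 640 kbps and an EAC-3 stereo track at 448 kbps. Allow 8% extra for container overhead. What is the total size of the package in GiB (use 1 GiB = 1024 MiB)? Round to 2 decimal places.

Audio total: 640 + 448 = 1088 kbps = 1.088 Mbps.
sports highlight package: 15.778 Mbps × 540 s × 1.08 = 9201.7 Mb
training video: 7.288 Mbps × 3600 s × 1.08 = 28335.7 Mb
drone footage reel: 71.088 Mbps × 600 s × 1.08 = 46065.0 Mb
Total: 83602.5 Mb = 10450.3 MB.
= 9.733 GiB.

9.73 GiB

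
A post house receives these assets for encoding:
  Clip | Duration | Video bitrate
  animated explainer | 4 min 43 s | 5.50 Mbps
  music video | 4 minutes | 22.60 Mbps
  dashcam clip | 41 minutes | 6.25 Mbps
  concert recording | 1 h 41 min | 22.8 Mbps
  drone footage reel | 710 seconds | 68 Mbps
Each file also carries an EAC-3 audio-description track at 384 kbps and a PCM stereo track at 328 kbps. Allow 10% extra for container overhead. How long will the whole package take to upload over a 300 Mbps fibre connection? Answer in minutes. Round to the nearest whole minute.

13 minutes

Audio total: 384 + 328 = 712 kbps = 0.712 Mbps.
animated explainer: 6.212 Mbps × 283 s × 1.10 = 1933.8 Mb
music video: 23.312 Mbps × 240 s × 1.10 = 6154.4 Mb
dashcam clip: 6.962 Mbps × 2460 s × 1.10 = 18839.2 Mb
concert recording: 23.512 Mbps × 6060 s × 1.10 = 156731.0 Mb
drone footage reel: 68.712 Mbps × 710 s × 1.10 = 53664.1 Mb
Total: 237322.4 Mb = 29665.3 MB.
At 300 Mbps: 237322.4 / 300 = 791 s ≈ 13.2 minutes.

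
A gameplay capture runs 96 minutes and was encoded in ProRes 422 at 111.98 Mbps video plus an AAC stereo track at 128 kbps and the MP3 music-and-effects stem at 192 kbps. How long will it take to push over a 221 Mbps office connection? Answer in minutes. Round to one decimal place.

48.8 minutes

96 min = 5760 s
Audio total: 128 + 192 = 320 kbps = 0.320 Mbps.
Total bitrate: 112.300 Mbps.
File: 112.300 Mbps × 5760 s = 646848.0 Mb.
At 221 Mbps: 646848.0 / 221 = 2926.9 s ≈ 48.8 minutes.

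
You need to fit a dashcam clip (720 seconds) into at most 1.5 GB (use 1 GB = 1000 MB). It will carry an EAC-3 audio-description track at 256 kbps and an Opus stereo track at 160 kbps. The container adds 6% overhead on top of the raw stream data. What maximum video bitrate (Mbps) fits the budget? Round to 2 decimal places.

15.31 Mbps

Budget: 1.5 GB = 12000.0 Mb.
Stream payload after overhead: 12000.0 / 1.06 = 11320.8 Mb.
Total bitrate budget: 11320.8 Mb / 720 s = 15.723 Mbps.
Audio total: 256 + 160 = 416 kbps = 0.416 Mbps.
Video: 15.723 − 0.416 = 15.307 Mbps.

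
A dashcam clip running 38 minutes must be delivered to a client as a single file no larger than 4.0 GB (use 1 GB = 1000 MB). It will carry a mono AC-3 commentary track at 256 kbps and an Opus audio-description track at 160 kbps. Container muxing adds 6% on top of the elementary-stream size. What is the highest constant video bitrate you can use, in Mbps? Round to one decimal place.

Budget: 4.0 GB = 32000.0 Mb.
Stream payload after overhead: 32000.0 / 1.06 = 30188.7 Mb.
38 min = 2280 s
Total bitrate budget: 30188.7 Mb / 2280 s = 13.241 Mbps.
Audio total: 256 + 160 = 416 kbps = 0.416 Mbps.
Video: 13.241 − 0.416 = 12.825 Mbps.

12.8 Mbps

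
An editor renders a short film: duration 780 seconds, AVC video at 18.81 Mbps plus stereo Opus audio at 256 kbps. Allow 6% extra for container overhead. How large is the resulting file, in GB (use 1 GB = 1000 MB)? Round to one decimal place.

Audio: 256 kbps = 0.256 Mbps.
Total bitrate: 18.81 + 0.256 = 19.066 Mbps.
Stream data: 19.066 Mbps × 780 s = 14871.5 Mb.
With 6% container overhead: ×1.06.
15,764 Mb ÷ 8 = 1,970 MB → 1.970 GB.

2.0 GB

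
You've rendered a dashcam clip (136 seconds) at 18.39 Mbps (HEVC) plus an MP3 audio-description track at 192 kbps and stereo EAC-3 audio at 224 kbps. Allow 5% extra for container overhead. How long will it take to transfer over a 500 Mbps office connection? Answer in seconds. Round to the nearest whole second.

5 seconds

Audio total: 192 + 224 = 416 kbps = 0.416 Mbps.
Total bitrate: 18.806 Mbps.
File: 18.806 Mbps × 136 s = 2557.6 Mb.
With 5% container overhead: ×1.05. → 2685.5 Mb.
At 500 Mbps: 2685.5 / 500 = 5.4 s ≈ 5.37 seconds.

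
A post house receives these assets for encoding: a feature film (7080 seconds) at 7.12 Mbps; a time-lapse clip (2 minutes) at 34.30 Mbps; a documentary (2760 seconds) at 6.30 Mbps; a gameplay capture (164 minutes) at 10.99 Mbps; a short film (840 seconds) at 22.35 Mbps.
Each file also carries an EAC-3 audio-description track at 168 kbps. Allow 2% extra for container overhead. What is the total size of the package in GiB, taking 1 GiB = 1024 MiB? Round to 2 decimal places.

Audio: 168 kbps = 0.168 Mbps.
feature film: 7.288 Mbps × 7080 s × 1.02 = 52631.0 Mb
time-lapse clip: 34.468 Mbps × 120 s × 1.02 = 4218.9 Mb
documentary: 6.468 Mbps × 2760 s × 1.02 = 18208.7 Mb
gameplay capture: 11.158 Mbps × 9840 s × 1.02 = 111990.6 Mb
short film: 22.518 Mbps × 840 s × 1.02 = 19293.4 Mb
Total: 206342.7 Mb = 25792.8 MB.
= 24.02 GiB.

24.02 GiB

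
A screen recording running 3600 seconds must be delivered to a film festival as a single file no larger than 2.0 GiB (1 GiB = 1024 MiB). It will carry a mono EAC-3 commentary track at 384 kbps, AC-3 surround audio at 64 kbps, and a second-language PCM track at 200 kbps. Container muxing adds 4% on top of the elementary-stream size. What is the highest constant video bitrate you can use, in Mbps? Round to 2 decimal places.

Budget: 2.0 GiB = 17179.9 Mb.
Stream payload after overhead: 17179.9 / 1.04 = 16519.1 Mb.
Total bitrate budget: 16519.1 Mb / 3600 s = 4.589 Mbps.
Audio total: 384 + 64 + 200 = 648 kbps = 0.648 Mbps.
Video: 4.589 − 0.648 = 3.941 Mbps.

3.94 Mbps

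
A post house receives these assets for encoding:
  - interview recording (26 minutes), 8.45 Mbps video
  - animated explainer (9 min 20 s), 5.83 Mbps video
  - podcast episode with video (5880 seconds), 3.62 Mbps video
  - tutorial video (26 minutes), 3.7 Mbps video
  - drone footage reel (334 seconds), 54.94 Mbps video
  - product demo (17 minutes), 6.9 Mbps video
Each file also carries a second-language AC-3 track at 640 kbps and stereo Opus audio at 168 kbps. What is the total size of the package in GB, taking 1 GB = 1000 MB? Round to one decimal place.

Audio total: 640 + 168 = 808 kbps = 0.808 Mbps.
interview recording: 9.258 Mbps × 1560 s = 14442.5 Mb
animated explainer: 6.638 Mbps × 560 s = 3717.3 Mb
podcast episode with video: 4.428 Mbps × 5880 s = 26036.6 Mb
tutorial video: 4.508 Mbps × 1560 s = 7032.5 Mb
drone footage reel: 55.748 Mbps × 334 s = 18619.8 Mb
product demo: 7.708 Mbps × 1020 s = 7862.2 Mb
Total: 77710.9 Mb = 9713.9 MB.
= 9.714 GB.

9.7 GB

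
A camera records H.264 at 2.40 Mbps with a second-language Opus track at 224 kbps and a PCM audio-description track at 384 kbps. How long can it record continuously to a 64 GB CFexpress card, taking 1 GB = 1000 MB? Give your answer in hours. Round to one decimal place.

Audio total: 224 + 384 = 608 kbps = 0.608 Mbps.
Total bitrate: 2.40 + 0.608 = 3.008 Mbps.
Capacity: 64 GB = 512,000 Mb.
Recording time: 512,000 / 3.008 = 170,213 s ≈ 47.3 hours.

47.3 hours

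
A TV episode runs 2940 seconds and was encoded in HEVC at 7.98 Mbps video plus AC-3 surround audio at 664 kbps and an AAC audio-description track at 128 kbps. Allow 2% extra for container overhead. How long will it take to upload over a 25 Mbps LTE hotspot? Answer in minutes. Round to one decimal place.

Audio total: 664 + 128 = 792 kbps = 0.792 Mbps.
Total bitrate: 8.772 Mbps.
File: 8.772 Mbps × 2940 s = 25789.7 Mb.
With 2% container overhead: ×1.02. → 26305.5 Mb.
At 25 Mbps: 26305.5 / 25 = 1052.2 s ≈ 17.5 minutes.

17.5 minutes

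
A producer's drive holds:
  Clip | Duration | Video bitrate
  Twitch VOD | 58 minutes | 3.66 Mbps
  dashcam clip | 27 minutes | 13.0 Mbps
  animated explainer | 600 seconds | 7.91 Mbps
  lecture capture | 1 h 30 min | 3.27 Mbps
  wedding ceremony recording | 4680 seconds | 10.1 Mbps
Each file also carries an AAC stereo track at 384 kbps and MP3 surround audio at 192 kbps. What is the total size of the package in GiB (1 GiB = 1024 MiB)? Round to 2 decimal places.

13.10 GiB

Audio total: 384 + 192 = 576 kbps = 0.576 Mbps.
Twitch VOD: 4.236 Mbps × 3480 s = 14741.3 Mb
dashcam clip: 13.576 Mbps × 1620 s = 21993.1 Mb
animated explainer: 8.486 Mbps × 600 s = 5091.6 Mb
lecture capture: 3.846 Mbps × 5400 s = 20768.4 Mb
wedding ceremony recording: 10.676 Mbps × 4680 s = 49963.7 Mb
Total: 112558.1 Mb = 14069.8 MB.
= 13.10 GiB.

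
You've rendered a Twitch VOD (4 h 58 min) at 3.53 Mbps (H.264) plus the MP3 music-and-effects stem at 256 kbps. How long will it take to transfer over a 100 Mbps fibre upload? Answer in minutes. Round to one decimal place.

4 h 58 min = 298 min = 17880 s
Audio: 256 kbps = 0.256 Mbps.
Total bitrate: 3.786 Mbps.
File: 3.786 Mbps × 17880 s = 67693.7 Mb.
At 100 Mbps: 67693.7 / 100 = 676.9 s ≈ 11.3 minutes.

11.3 minutes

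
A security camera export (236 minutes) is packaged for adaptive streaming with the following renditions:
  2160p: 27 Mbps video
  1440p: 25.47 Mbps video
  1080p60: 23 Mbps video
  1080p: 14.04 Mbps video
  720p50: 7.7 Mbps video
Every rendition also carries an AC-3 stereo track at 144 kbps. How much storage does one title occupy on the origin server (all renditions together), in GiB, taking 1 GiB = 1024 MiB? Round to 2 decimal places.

236 min = 14160 s
Audio: 144 kbps = 0.144 Mbps.
Sum of rendition bitrates: (27+0.144) + (25.47+0.144) + (23+0.144) + (14.04+0.144) + (7.7+0.144) = 97.930 Mbps.
× 14160 s = 1,386,689 Mb = 173,336 MB = 161.4 GiB.

161.43 GiB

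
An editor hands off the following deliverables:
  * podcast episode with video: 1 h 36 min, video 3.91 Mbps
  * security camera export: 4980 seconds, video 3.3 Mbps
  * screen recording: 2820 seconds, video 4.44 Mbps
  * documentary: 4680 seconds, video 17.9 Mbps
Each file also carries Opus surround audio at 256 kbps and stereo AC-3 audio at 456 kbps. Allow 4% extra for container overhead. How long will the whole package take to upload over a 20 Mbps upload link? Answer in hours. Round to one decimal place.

2.1 hours

Audio total: 256 + 456 = 712 kbps = 0.712 Mbps.
podcast episode with video: 4.622 Mbps × 5760 s × 1.04 = 27687.6 Mb
security camera export: 4.012 Mbps × 4980 s × 1.04 = 20779.0 Mb
screen recording: 5.152 Mbps × 2820 s × 1.04 = 15109.8 Mb
documentary: 18.612 Mbps × 4680 s × 1.04 = 90588.3 Mb
Total: 154164.7 Mb = 19270.6 MB.
At 20 Mbps: 154164.7 / 20 = 7708 s ≈ 2.14 hours.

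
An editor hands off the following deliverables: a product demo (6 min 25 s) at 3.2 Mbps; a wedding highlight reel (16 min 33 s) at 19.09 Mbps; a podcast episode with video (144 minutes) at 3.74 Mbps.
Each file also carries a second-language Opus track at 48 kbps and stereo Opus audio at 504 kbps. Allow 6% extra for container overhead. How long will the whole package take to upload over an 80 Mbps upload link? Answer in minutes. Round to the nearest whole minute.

Audio total: 48 + 504 = 552 kbps = 0.552 Mbps.
product demo: 3.752 Mbps × 385 s × 1.06 = 1531.2 Mb
wedding highlight reel: 19.642 Mbps × 993 s × 1.06 = 20674.8 Mb
podcast episode with video: 4.292 Mbps × 8640 s × 1.06 = 39307.9 Mb
Total: 61513.8 Mb = 7689.2 MB.
At 80 Mbps: 61513.8 / 80 = 769 s ≈ 12.8 minutes.

13 minutes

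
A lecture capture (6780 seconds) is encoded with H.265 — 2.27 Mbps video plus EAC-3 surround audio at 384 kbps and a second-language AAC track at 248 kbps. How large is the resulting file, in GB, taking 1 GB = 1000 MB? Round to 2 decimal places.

2.46 GB

Audio total: 384 + 248 = 632 kbps = 0.632 Mbps.
Total bitrate: 2.27 + 0.632 = 2.902 Mbps.
Stream data: 2.902 Mbps × 6780 s = 19675.6 Mb.
19,676 Mb ÷ 8 = 2,459 MB → 2.459 GB.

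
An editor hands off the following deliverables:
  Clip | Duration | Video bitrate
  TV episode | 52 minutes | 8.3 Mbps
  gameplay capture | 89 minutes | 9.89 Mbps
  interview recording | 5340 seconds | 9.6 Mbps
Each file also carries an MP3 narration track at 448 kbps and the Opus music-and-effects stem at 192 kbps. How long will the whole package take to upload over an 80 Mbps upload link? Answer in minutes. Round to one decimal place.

28.9 minutes

Audio total: 448 + 192 = 640 kbps = 0.640 Mbps.
TV episode: 8.940 Mbps × 3120 s = 27892.8 Mb
gameplay capture: 10.530 Mbps × 5340 s = 56230.2 Mb
interview recording: 10.240 Mbps × 5340 s = 54681.6 Mb
Total: 138804.6 Mb = 17350.6 MB.
At 80 Mbps: 138804.6 / 80 = 1735 s ≈ 28.9 minutes.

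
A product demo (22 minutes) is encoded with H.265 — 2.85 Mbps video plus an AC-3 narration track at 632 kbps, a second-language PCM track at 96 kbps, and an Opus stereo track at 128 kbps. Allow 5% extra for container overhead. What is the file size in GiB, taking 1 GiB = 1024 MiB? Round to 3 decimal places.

0.598 GiB

22 min = 1320 s
Audio total: 632 + 96 + 128 = 856 kbps = 0.856 Mbps.
Total bitrate: 2.85 + 0.856 = 3.706 Mbps.
Stream data: 3.706 Mbps × 1320 s = 4891.9 Mb.
With 5% container overhead: ×1.05.
5,137 Mb = 642,064,500 bytes ÷ 1,073,741,824 = 0.598 GiB.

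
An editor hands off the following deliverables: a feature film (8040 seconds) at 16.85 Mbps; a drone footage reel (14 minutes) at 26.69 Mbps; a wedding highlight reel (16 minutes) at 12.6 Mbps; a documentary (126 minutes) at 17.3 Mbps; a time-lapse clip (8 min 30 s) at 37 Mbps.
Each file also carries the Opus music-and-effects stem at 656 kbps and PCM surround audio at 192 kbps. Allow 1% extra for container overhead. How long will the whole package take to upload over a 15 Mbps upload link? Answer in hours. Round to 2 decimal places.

Audio total: 656 + 192 = 848 kbps = 0.848 Mbps.
feature film: 17.698 Mbps × 8040 s × 1.01 = 143714.8 Mb
drone footage reel: 27.538 Mbps × 840 s × 1.01 = 23363.2 Mb
wedding highlight reel: 13.448 Mbps × 960 s × 1.01 = 13039.2 Mb
documentary: 18.148 Mbps × 7560 s × 1.01 = 138570.9 Mb
time-lapse clip: 37.848 Mbps × 510 s × 1.01 = 19495.5 Mb
Total: 338183.6 Mb = 42273.0 MB.
At 15 Mbps: 338183.6 / 15 = 22546 s ≈ 6.26 hours.

6.26 hours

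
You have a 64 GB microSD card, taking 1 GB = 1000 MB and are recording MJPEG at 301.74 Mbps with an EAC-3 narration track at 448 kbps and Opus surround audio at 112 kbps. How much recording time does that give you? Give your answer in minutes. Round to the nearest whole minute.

Audio total: 448 + 112 = 560 kbps = 0.560 Mbps.
Total bitrate: 301.74 + 0.560 = 302.300 Mbps.
Capacity: 64 GB = 512,000 Mb.
Recording time: 512,000 / 302.300 = 1,694 s ≈ 28.2 minutes.

28 minutes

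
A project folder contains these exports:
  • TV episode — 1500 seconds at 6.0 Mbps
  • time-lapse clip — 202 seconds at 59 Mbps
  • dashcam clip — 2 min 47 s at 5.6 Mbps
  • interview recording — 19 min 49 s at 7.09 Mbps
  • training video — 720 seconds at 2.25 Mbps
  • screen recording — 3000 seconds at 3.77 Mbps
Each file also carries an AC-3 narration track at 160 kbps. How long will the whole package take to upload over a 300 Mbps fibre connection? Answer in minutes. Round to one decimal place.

Audio: 160 kbps = 0.160 Mbps.
TV episode: 6.160 Mbps × 1500 s = 9240.0 Mb
time-lapse clip: 59.160 Mbps × 202 s = 11950.3 Mb
dashcam clip: 5.760 Mbps × 167 s = 961.9 Mb
interview recording: 7.250 Mbps × 1189 s = 8620.2 Mb
training video: 2.410 Mbps × 720 s = 1735.2 Mb
screen recording: 3.930 Mbps × 3000 s = 11790.0 Mb
Total: 44297.7 Mb = 5537.2 MB.
At 300 Mbps: 44297.7 / 300 = 148 s ≈ 2.46 minutes.

2.5 minutes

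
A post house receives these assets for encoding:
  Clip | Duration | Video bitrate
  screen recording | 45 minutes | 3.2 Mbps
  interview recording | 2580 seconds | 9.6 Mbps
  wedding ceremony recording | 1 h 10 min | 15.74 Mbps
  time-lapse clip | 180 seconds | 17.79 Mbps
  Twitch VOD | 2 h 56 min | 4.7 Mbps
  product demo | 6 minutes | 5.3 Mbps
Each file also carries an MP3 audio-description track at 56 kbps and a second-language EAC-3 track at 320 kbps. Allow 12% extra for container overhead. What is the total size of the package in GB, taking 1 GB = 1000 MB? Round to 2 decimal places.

Audio total: 56 + 320 = 376 kbps = 0.376 Mbps.
screen recording: 3.576 Mbps × 2700 s × 1.12 = 10813.8 Mb
interview recording: 9.976 Mbps × 2580 s × 1.12 = 28826.6 Mb
wedding ceremony recording: 16.116 Mbps × 4200 s × 1.12 = 75809.7 Mb
time-lapse clip: 18.166 Mbps × 180 s × 1.12 = 3662.3 Mb
Twitch VOD: 5.076 Mbps × 10560 s × 1.12 = 60034.9 Mb
product demo: 5.676 Mbps × 360 s × 1.12 = 2288.6 Mb
Total: 181435.8 Mb = 22679.5 MB.
= 22.68 GB.

22.68 GB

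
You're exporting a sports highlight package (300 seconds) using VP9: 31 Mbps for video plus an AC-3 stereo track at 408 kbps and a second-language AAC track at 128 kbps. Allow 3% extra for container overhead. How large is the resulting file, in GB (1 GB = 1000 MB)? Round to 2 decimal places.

Audio total: 408 + 128 = 536 kbps = 0.536 Mbps.
Total bitrate: 31 + 0.536 = 31.536 Mbps.
Stream data: 31.536 Mbps × 300 s = 9460.8 Mb.
With 3% container overhead: ×1.03.
9,745 Mb ÷ 8 = 1,218 MB → 1.218 GB.

1.22 GB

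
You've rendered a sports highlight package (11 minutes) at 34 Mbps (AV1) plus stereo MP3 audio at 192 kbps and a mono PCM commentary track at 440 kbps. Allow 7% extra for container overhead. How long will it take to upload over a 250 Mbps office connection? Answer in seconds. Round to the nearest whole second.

11 min = 660 s
Audio total: 192 + 440 = 632 kbps = 0.632 Mbps.
Total bitrate: 34.632 Mbps.
File: 34.632 Mbps × 660 s = 22857.1 Mb.
With 7% container overhead: ×1.07. → 24457.1 Mb.
At 250 Mbps: 24457.1 / 250 = 97.8 s ≈ 97.8 seconds.

98 seconds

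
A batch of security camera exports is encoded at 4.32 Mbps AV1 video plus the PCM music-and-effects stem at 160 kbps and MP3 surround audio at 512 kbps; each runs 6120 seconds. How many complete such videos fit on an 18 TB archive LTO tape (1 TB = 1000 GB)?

Audio total: 160 + 512 = 672 kbps = 0.672 Mbps.
Total bitrate: 4.992 Mbps.
Per item: 4.992 Mbps × 6120 s = 30,551 Mb = 3,819 MB.
Capacity: 18 TB = 144,000,000 Mb; 4713.42 items → 4713 complete.

4713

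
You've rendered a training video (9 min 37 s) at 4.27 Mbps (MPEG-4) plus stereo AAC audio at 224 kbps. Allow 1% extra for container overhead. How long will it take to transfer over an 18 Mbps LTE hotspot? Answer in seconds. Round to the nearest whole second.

9 min 37 s = 577 s
Audio: 224 kbps = 0.224 Mbps.
Total bitrate: 4.494 Mbps.
File: 4.494 Mbps × 577 s = 2593.0 Mb.
With 1% container overhead: ×1.01. → 2619.0 Mb.
At 18 Mbps: 2619.0 / 18 = 145.5 s ≈ 145 seconds.

145 seconds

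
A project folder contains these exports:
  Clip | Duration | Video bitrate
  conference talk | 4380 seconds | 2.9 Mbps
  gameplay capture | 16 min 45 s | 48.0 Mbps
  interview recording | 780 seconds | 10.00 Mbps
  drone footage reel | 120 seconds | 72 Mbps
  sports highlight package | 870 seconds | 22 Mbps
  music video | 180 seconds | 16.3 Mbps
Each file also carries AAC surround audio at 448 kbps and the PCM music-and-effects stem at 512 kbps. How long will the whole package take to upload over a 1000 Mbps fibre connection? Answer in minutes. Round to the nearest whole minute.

2 minutes

Audio total: 448 + 512 = 960 kbps = 0.960 Mbps.
conference talk: 3.860 Mbps × 4380 s = 16906.8 Mb
gameplay capture: 48.960 Mbps × 1005 s = 49204.8 Mb
interview recording: 10.960 Mbps × 780 s = 8548.8 Mb
drone footage reel: 72.960 Mbps × 120 s = 8755.2 Mb
sports highlight package: 22.960 Mbps × 870 s = 19975.2 Mb
music video: 17.260 Mbps × 180 s = 3106.8 Mb
Total: 106497.6 Mb = 13312.2 MB.
At 1000 Mbps: 106497.6 / 1000 = 106 s ≈ 1.77 minutes.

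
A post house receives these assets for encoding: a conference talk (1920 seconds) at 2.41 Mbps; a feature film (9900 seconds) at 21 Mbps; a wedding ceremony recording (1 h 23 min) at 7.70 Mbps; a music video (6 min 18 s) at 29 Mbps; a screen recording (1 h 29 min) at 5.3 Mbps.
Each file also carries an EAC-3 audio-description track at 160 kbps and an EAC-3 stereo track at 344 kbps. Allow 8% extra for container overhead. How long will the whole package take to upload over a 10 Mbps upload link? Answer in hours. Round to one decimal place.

9.0 hours

Audio total: 160 + 344 = 504 kbps = 0.504 Mbps.
conference talk: 2.914 Mbps × 1920 s × 1.08 = 6042.5 Mb
feature film: 21.504 Mbps × 9900 s × 1.08 = 229920.8 Mb
wedding ceremony recording: 8.204 Mbps × 4980 s × 1.08 = 44124.4 Mb
music video: 29.504 Mbps × 378 s × 1.08 = 12044.7 Mb
screen recording: 5.804 Mbps × 5340 s × 1.08 = 33472.8 Mb
Total: 325605.2 Mb = 40700.6 MB.
At 10 Mbps: 325605.2 / 10 = 32561 s ≈ 9.04 hours.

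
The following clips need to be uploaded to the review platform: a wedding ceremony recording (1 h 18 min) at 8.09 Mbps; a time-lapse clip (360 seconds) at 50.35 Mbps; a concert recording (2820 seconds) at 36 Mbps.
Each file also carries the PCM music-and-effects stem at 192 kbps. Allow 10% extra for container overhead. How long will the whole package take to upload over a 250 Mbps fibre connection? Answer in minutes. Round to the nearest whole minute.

12 minutes

Audio: 192 kbps = 0.192 Mbps.
wedding ceremony recording: 8.282 Mbps × 4680 s × 1.10 = 42635.7 Mb
time-lapse clip: 50.542 Mbps × 360 s × 1.10 = 20014.6 Mb
concert recording: 36.192 Mbps × 2820 s × 1.10 = 112267.6 Mb
Total: 174918.0 Mb = 21864.7 MB.
At 250 Mbps: 174918.0 / 250 = 700 s ≈ 11.7 minutes.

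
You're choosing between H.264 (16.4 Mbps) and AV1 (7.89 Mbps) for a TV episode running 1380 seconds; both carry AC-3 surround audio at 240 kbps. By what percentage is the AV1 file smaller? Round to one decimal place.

Audio: 240 kbps = 0.240 Mbps.
H.264: 16.640 Mbps × 1380 s = 22963.2 Mb = 2.673 GiB.
AV1: 8.130 Mbps × 1380 s = 11219.4 Mb = 1.306 GiB.
Reduction: (1 − 1.306/2.673) × 100 = 51.14%.

51.1%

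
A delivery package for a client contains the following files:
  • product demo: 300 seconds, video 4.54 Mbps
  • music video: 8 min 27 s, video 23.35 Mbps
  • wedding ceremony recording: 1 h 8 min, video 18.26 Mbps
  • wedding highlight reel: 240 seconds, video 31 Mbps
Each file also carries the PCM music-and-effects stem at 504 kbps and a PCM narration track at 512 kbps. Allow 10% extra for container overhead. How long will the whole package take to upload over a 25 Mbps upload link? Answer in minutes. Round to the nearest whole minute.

Audio total: 504 + 512 = 1016 kbps = 1.016 Mbps.
product demo: 5.556 Mbps × 300 s × 1.10 = 1833.5 Mb
music video: 24.366 Mbps × 507 s × 1.10 = 13588.9 Mb
wedding ceremony recording: 19.276 Mbps × 4080 s × 1.10 = 86510.7 Mb
wedding highlight reel: 32.016 Mbps × 240 s × 1.10 = 8452.2 Mb
Total: 110385.3 Mb = 13798.2 MB.
At 25 Mbps: 110385.3 / 25 = 4415 s ≈ 73.6 minutes.

74 minutes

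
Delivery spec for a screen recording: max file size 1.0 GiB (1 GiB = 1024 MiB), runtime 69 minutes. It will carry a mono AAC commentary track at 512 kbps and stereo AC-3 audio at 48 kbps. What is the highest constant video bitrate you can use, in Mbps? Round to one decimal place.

Budget: 1.0 GiB = 8589.9 Mb.
69 min = 4140 s
Total bitrate budget: 8589.9 Mb / 4140 s = 2.075 Mbps.
Audio total: 512 + 48 = 560 kbps = 0.560 Mbps.
Video: 2.075 − 0.560 = 1.515 Mbps.

1.5 Mbps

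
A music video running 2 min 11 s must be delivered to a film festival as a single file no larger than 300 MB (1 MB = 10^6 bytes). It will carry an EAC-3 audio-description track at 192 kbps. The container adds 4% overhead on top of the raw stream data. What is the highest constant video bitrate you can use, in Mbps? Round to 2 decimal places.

Budget: 300 MB = 2400.0 Mb.
Stream payload after overhead: 2400.0 / 1.04 = 2307.7 Mb.
2 min 11 s = 131 s
Total bitrate budget: 2307.7 Mb / 131 s = 17.616 Mbps.
Audio: 192 kbps = 0.192 Mbps.
Video: 17.616 − 0.192 = 17.424 Mbps.

17.42 Mbps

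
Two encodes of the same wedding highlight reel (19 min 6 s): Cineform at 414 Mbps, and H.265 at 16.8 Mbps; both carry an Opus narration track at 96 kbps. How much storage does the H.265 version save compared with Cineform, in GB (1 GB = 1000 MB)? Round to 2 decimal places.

19 min 6 s = 1146 s
Audio: 96 kbps = 0.096 Mbps.
Cineform: 414.096 Mbps × 1146 s = 474554.0 Mb = 59.319 GB.
H.265: 16.896 Mbps × 1146 s = 19362.8 Mb = 2.420 GB.
Saving: 59.319 − 2.420 = 56.899 GB.

56.90 GB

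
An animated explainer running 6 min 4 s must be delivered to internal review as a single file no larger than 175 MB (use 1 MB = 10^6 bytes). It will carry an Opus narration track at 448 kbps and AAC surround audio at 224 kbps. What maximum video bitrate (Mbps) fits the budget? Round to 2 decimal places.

3.17 Mbps

Budget: 175 MB = 1400.0 Mb.
6 min 4 s = 364 s
Total bitrate budget: 1400.0 Mb / 364 s = 3.846 Mbps.
Audio total: 448 + 224 = 672 kbps = 0.672 Mbps.
Video: 3.846 − 0.672 = 3.174 Mbps.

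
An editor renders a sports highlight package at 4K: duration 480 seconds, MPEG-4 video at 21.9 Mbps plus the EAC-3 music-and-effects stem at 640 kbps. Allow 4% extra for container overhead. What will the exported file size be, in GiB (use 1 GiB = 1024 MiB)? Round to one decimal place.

1.3 GiB

Audio: 640 kbps = 0.640 Mbps.
Total bitrate: 21.9 + 0.640 = 22.540 Mbps.
Stream data: 22.540 Mbps × 480 s = 10819.2 Mb.
With 4% container overhead: ×1.04.
11,252 Mb = 1,406,496,000 bytes ÷ 1,073,741,824 = 1.310 GiB.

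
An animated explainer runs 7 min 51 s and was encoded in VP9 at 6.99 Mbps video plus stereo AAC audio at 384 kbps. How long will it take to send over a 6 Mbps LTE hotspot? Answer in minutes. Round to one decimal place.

7 min 51 s = 471 s
Audio: 384 kbps = 0.384 Mbps.
Total bitrate: 7.374 Mbps.
File: 7.374 Mbps × 471 s = 3473.2 Mb.
At 6 Mbps: 3473.2 / 6 = 578.9 s ≈ 9.65 minutes.

9.6 minutes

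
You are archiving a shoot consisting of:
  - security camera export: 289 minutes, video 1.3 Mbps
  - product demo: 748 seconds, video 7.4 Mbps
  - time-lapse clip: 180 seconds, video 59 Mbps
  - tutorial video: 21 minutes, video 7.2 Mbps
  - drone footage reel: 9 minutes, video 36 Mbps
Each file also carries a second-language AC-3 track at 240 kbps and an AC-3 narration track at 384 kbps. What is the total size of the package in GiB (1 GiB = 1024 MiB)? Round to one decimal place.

Audio total: 240 + 384 = 624 kbps = 0.624 Mbps.
security camera export: 1.924 Mbps × 17340 s = 33362.2 Mb
product demo: 8.024 Mbps × 748 s = 6002.0 Mb
time-lapse clip: 59.624 Mbps × 180 s = 10732.3 Mb
tutorial video: 7.824 Mbps × 1260 s = 9858.2 Mb
drone footage reel: 36.624 Mbps × 540 s = 19777.0 Mb
Total: 79731.6 Mb = 9966.5 MB.
= 9.282 GiB.

9.3 GiB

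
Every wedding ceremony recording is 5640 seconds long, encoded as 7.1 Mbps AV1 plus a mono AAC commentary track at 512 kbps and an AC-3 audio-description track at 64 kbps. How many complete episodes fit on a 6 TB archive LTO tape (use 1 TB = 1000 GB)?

1108

Audio total: 512 + 64 = 576 kbps = 0.576 Mbps.
Total bitrate: 7.676 Mbps.
Per item: 7.676 Mbps × 5640 s = 43,293 Mb = 5,412 MB.
Capacity: 6 TB = 48,000,000 Mb; 1108.73 items → 1108 complete.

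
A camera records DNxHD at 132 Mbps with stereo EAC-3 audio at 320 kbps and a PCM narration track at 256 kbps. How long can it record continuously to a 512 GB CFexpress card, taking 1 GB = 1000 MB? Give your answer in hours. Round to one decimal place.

Audio total: 320 + 256 = 576 kbps = 0.576 Mbps.
Total bitrate: 132 + 0.576 = 132.576 Mbps.
Capacity: 512 GB = 4,096,000 Mb.
Recording time: 4,096,000 / 132.576 = 30,895 s ≈ 8.58 hours.

8.6 hours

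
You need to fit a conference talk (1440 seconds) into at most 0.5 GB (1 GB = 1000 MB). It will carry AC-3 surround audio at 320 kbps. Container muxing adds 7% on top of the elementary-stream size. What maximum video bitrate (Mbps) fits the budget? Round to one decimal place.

Budget: 0.5 GB = 4000.0 Mb.
Stream payload after overhead: 4000.0 / 1.07 = 3738.3 Mb.
Total bitrate budget: 3738.3 Mb / 1440 s = 2.596 Mbps.
Audio: 320 kbps = 0.320 Mbps.
Video: 2.596 − 0.320 = 2.276 Mbps.

2.3 Mbps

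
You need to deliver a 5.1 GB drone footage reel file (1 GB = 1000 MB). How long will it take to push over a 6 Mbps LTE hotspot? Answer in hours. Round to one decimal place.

File: 5.1 GB = 40800.0 Mb.
At 6 Mbps: 40800.0 / 6 = 6800.0 s ≈ 1.89 hours.

1.9 hours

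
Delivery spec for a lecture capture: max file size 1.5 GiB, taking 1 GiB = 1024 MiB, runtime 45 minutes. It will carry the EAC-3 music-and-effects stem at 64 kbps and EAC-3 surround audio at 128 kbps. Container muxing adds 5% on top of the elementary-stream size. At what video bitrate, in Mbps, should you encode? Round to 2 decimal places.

4.35 Mbps

Budget: 1.5 GiB = 12884.9 Mb.
Stream payload after overhead: 12884.9 / 1.05 = 12271.3 Mb.
45 min = 2700 s
Total bitrate budget: 12271.3 Mb / 2700 s = 4.545 Mbps.
Audio total: 64 + 128 = 192 kbps = 0.192 Mbps.
Video: 4.545 − 0.192 = 4.353 Mbps.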